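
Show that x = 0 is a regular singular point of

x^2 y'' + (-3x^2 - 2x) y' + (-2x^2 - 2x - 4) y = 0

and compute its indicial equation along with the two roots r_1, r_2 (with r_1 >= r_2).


Divide by x^2 to reach normal form y'' + P_1(x) y' + P_2(x) y = 0 with P_1(x) = -3 - 2/x and P_2(x) = -2 - 2/x - 4/x^2.
x = 0 is a singular point because the y'-coefficient -3 - 2/x has a pole at x = 0 and the y-coefficient -2 - 2/x - 4/x^2 has a pole at x = 0.
It is a regular singular point because x P_1(x) = p(x) = -3x - 2 and x^2 P_2(x) = q(x) = -2x^2 - 2x - 4 are polynomials, hence analytic at x = 0.
p(0) = -2,  q(0) = -4.
Indicial equation: r(r-1) + p(0) r + q(0) = 0, i.e. r^2 + (p(0) - 1) r + q(0) = 0, i.e. r^2 - 3 r - 4 = 0.
Discriminant: (-3)^2 - 4(-4) = 25, so r = (3 ± 5)/2.
Solving: r_1 = 4, r_2 = -1.

indicial: r^2 - 3 r - 4 = 0; roots r_1 = 4, r_2 = -1


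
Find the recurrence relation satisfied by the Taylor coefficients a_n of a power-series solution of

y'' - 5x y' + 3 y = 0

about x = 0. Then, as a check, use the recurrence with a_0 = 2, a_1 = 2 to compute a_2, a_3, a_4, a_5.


Substitute y = sum_n a_n x^n.
y''(x) has coefficient (n+2)(n+1) a_{n+2} at x^n;
-5 x y'(x) has coefficient -5 n a_n at x^n (shift);
3 y(x) has coefficient 3 a_n at x^n.
Matching x^n: (n+2)(n+1) a_{n+2} + (-5n + 3) a_n = 0.
Thus a_{n+2} = (5n - 3) / ((n+1)(n+2)) * a_n.

Check with a_0 = 2, a_1 = 2 (apply the recurrence for n = 0, 1, 2, 3): a_0 = 2, a_1 = 2, a_2 = -3, a_3 = 2/3, a_4 = -7/4, a_5 = 2/5.

a_(n+2) = (5n - 3) / ((n+1)(n+2)) * a_n; check: a_0 = 2, a_1 = 2, a_2 = -3, a_3 = 2/3, a_4 = -7/4, a_5 = 2/5


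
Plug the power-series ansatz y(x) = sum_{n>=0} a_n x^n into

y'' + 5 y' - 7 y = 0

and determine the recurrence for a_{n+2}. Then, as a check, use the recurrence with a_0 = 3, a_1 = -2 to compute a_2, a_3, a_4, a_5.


Substitute y = sum_n a_n x^n.
y''(x) has coefficient (n+2)(n+1) a_{n+2} at x^n;
5 y'(x) has coefficient 5 (n+1) a_{n+1} at x^n;
-7 y(x) has coefficient -7 a_n at x^n.
Matching x^n: (n+2)(n+1) a_{n+2} + 5 (n+1) a_{n+1} - 7 a_n = 0.
Thus a_{n+2} = [-5 (n+1) a_{n+1} + 7 a_n] / ((n+1)(n+2)).

Check with a_0 = 3, a_1 = -2 (apply the recurrence for n = 0, 1, 2, 3): a_0 = 3, a_1 = -2, a_2 = 31/2, a_3 = -169/6, a_4 = 177/4, a_5 = -6493/120.

a_(n+2) = [-5 (n+1) a_(n+1) + 7 a_n] / ((n+1)(n+2)); check: a_0 = 3, a_1 = -2, a_2 = 31/2, a_3 = -169/6, a_4 = 177/4, a_5 = -6493/120


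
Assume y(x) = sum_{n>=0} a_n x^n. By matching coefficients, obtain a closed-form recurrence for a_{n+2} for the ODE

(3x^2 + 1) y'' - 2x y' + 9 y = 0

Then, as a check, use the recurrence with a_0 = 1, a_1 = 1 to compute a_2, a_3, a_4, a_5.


Substitute y = sum_n a_n x^n.
(1 + 3 x^2) y'' contributes (n+2)(n+1) a_{n+2} + 3 n(n-1) a_n at x^n.
-2 x y'(x) contributes -2 n a_n at x^n.
9 y(x) contributes 9 a_n at x^n.
Matching x^n: (n+2)(n+1) a_{n+2} + (3 n(n-1) - 2 n + 9) a_n = 0.
Thus a_{n+2} = (-3 n(n-1) + 2 n - 9) / ((n+1)(n+2)) * a_n.

Check with a_0 = 1, a_1 = 1 (apply the recurrence for n = 0, 1, 2, 3): a_0 = 1, a_1 = 1, a_2 = -9/2, a_3 = -7/6, a_4 = 33/8, a_5 = 49/40.

a_(n+2) = (-3 n(n-1) + 2 n - 9) / ((n+1)(n+2)) * a_n; check: a_0 = 1, a_1 = 1, a_2 = -9/2, a_3 = -7/6, a_4 = 33/8, a_5 = 49/40


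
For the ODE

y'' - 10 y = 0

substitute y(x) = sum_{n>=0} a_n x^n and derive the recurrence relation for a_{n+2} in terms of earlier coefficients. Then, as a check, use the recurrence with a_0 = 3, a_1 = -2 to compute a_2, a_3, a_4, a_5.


Substitute y = sum_n a_n x^n into y'' + (const) y = 0.
y''(x) = sum_{n>=0} (n+2)(n+1) a_{n+2} x^n.
The ODE becomes sum_n [(n+2)(n+1) a_{n+2} - 10 a_n] x^n = 0.
Setting each coefficient to zero gives the recurrence:
  (n+2)(n+1) a_{n+2} - 10 a_n = 0,
  a_{n+2} = 10 / ((n+1)(n+2)) a_n.

Check with a_0 = 3, a_1 = -2 (apply the recurrence for n = 0, 1, 2, 3): a_0 = 3, a_1 = -2, a_2 = 15, a_3 = -10/3, a_4 = 25/2, a_5 = -5/3.

a_{n+2} = 10/((n+1)(n+2)) * a_n; check: a_0 = 3, a_1 = -2, a_2 = 15, a_3 = -10/3, a_4 = 25/2, a_5 = -5/3


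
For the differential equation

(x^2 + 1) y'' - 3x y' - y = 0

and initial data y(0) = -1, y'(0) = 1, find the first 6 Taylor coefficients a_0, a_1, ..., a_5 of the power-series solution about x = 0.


Ansatz: y(x) = sum_{n>=0} a_n x^n, so y'(x) = sum_{n>=1} n a_n x^(n-1) and y''(x) = sum_{n>=2} n(n-1) a_n x^(n-2).
Substitute into P(x) y'' + Q(x) y' + R(x) y = 0 with P(x) = x^2 + 1, Q(x) = -3x, R(x) = -1, and match powers of x.
Initial conditions: a_0 = -1, a_1 = 1.
Setting the coefficient of each power of x to zero and solving order by order (substituting the coefficients already found):
  x^0: 2 a_2 - a_0 = 0  ->  2 a_2 = a_0 = -1  ->  a_2 = -1/2
  x^1: 6 a_3 - 4 a_1 = 0  ->  6 a_3 = 4 a_1 = 4  ->  a_3 = 2/3
  x^2: 12 a_4 - 5 a_2 = 0  ->  12 a_4 = 5 a_2 = -5/2  ->  a_4 = -5/24
  x^3: 20 a_5 - 4 a_3 = 0  ->  20 a_5 = 4 a_3 = 8/3  ->  a_5 = 2/15
Truncated series: y(x) = -1 + x - (1/2) x^2 + (2/3) x^3 - (5/24) x^4 + (2/15) x^5 + O(x^6).

a_0 = -1; a_1 = 1; a_2 = -1/2; a_3 = 2/3; a_4 = -5/24; a_5 = 2/15


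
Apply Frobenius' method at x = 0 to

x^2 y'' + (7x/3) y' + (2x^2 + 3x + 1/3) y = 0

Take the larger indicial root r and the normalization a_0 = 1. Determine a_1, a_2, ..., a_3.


Write in Frobenius form y'' + (p(x)/x) y' + (q(x)/x^2) y = 0:
  p(x) = 7/3,  q(x) = 2x^2 + 3x + 1/3.
Indicial equation: r(r-1) + (7/3) r + (1/3) = 0 -> roots r_1 = -1/3, r_2 = -1.
Take r = r_1 = -1/3. Let y(x) = x^r sum_{n>=0} a_n x^n with a_0 = 1.
Substitute y = x^r sum a_n x^n and match x^{r+n}. The recurrence is
  D(n) a_n + 3 a_{n-1} + 2 a_{n-2} = 0,  where D(n) = (r+n)(r+n-1) + (7/3)(r+n) + (1/3).
  a_n = [-3 a_{n-1} - 2 a_{n-2}] / D(n).
Since the indicial polynomial factors as (r - r_1)(r - r_2), D(n) = (r_1 + n - r_1)(r_1 + n - r_2) = n(n + 2/3).
Evaluating step by step (a_0 = 1):
  n = 1: D(1) = 1(1 + 2/3) = 5/3; numerator = -3(1) = -3; a_1 = (-3)/(5/3) = -9/5
  n = 2: D(2) = 2(2 + 2/3) = 16/3; numerator = -3(-9/5) - 2(1) = 17/5; a_2 = (17/5)/(16/3) = 51/80
  n = 3: D(3) = 3(3 + 2/3) = 11; numerator = -3(51/80) - 2(-9/5) = 27/16; a_3 = (27/16)/(11) = 27/176

r = -1/3; a_0 = 1; a_1 = -9/5; a_2 = 51/80; a_3 = 27/176


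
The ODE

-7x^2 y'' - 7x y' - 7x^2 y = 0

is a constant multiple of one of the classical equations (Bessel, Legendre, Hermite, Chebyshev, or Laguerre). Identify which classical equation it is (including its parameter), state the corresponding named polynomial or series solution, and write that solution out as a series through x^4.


All three coefficients share the factor -7; dividing through by -7 gives  x^2 y'' + x y' + x^2 y = 0.
This matches the Bessel equation x^2 y'' + x y' + (x^2 - nu^2) y = 0 with nu^2 = 0, so nu = 0; the solution bounded at x = 0 is J_0(x).
Frobenius at x = 0: indicial roots ±nu; for r = nu the recurrence k(k + 2nu) c_k = -c_{k-2} gives the standard series J_nu(x) = sum_{k>=0} (-1)^k / (k! (k+nu)!) (x/2)^(2k+nu). Evaluate the first 3 terms:
  k = 0: (-1)^0 / (0! * 0! * 2^0) x^0 = 1/(1*1*1) x^0 = (1) x^0
  k = 1: (-1)^1 / (1! * 1! * 2^2) x^2 = -1/(1*1*4) x^2 = (-1/4) x^2
  k = 2: (-1)^2 / (2! * 2! * 2^4) x^4 = 1/(2*2*16) x^4 = (1/64) x^4
Hence J_0(x) = x^4/64 - x^2/4 + 1 + ....

J_0(x); series = x^4/64 - x^2/4 + 1


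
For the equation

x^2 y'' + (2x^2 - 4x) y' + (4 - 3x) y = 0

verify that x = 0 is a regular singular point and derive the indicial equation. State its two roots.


Divide by x^2 to reach normal form y'' + P_1(x) y' + P_2(x) y = 0 with P_1(x) = 2 - 4/x and P_2(x) = -3/x + 4/x^2.
x = 0 is a singular point because the y'-coefficient 2 - 4/x has a pole at x = 0 and the y-coefficient -3/x + 4/x^2 has a pole at x = 0.
It is a regular singular point because x P_1(x) = p(x) = 2x - 4 and x^2 P_2(x) = q(x) = 4 - 3x are polynomials, hence analytic at x = 0.
p(0) = -4,  q(0) = 4.
Indicial equation: r(r-1) + p(0) r + q(0) = 0, i.e. r^2 + (p(0) - 1) r + q(0) = 0, i.e. r^2 - 5 r + 4 = 0.
Discriminant: (-5)^2 - 4(4) = 9, so r = (5 ± 3)/2.
Solving: r_1 = 4, r_2 = 1.

indicial: r^2 - 5 r + 4 = 0; roots r_1 = 4, r_2 = 1


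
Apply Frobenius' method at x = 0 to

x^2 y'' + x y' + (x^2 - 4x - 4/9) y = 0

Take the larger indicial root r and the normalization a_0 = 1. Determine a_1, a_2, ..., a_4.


Write in Frobenius form y'' + (p(x)/x) y' + (q(x)/x^2) y = 0:
  p(x) = 1,  q(x) = x^2 - 4x - 4/9.
Indicial equation: r(r-1) + (1) r + (-4/9) = 0 -> roots r_1 = 2/3, r_2 = -2/3.
Take r = r_1 = 2/3. Let y(x) = x^r sum_{n>=0} a_n x^n with a_0 = 1.
Substitute y = x^r sum a_n x^n and match x^{r+n}. The recurrence is
  D(n) a_n - 4 a_{n-1} + 1 a_{n-2} = 0,  where D(n) = (r+n)(r+n-1) + (1)(r+n) + (-4/9).
  a_n = [4 a_{n-1} - 1 a_{n-2}] / D(n).
Since the indicial polynomial factors as (r - r_1)(r - r_2), D(n) = (r_1 + n - r_1)(r_1 + n - r_2) = n(n + 4/3).
Evaluating step by step (a_0 = 1):
  n = 1: D(1) = 1(1 + 4/3) = 7/3; numerator = 4(1) = 4; a_1 = (4)/(7/3) = 12/7
  n = 2: D(2) = 2(2 + 4/3) = 20/3; numerator = 4(12/7) - 1(1) = 41/7; a_2 = (41/7)/(20/3) = 123/140
  n = 3: D(3) = 3(3 + 4/3) = 13; numerator = 4(123/140) - 1(12/7) = 9/5; a_3 = (9/5)/(13) = 9/65
  n = 4: D(4) = 4(4 + 4/3) = 64/3; numerator = 4(9/65) - 1(123/140) = -591/1820; a_4 = (-591/1820)/(64/3) = -1773/116480

r = 2/3; a_0 = 1; a_1 = 12/7; a_2 = 123/140; a_3 = 9/65; a_4 = -1773/116480


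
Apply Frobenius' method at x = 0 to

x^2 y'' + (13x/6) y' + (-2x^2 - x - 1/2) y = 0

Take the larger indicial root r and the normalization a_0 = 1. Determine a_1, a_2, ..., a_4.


Write in Frobenius form y'' + (p(x)/x) y' + (q(x)/x^2) y = 0:
  p(x) = 13/6,  q(x) = -2x^2 - x - 1/2.
Indicial equation: r(r-1) + (13/6) r + (-1/2) = 0 -> roots r_1 = 1/3, r_2 = -3/2.
Take r = r_1 = 1/3. Let y(x) = x^r sum_{n>=0} a_n x^n with a_0 = 1.
Substitute y = x^r sum a_n x^n and match x^{r+n}. The recurrence is
  D(n) a_n - 1 a_{n-1} - 2 a_{n-2} = 0,  where D(n) = (r+n)(r+n-1) + (13/6)(r+n) + (-1/2).
  a_n = [1 a_{n-1} + 2 a_{n-2}] / D(n).
Since the indicial polynomial factors as (r - r_1)(r - r_2), D(n) = (r_1 + n - r_1)(r_1 + n - r_2) = n(n + 11/6).
Evaluating step by step (a_0 = 1):
  n = 1: D(1) = 1(1 + 11/6) = 17/6; numerator = 1(1) = 1; a_1 = (1)/(17/6) = 6/17
  n = 2: D(2) = 2(2 + 11/6) = 23/3; numerator = 1(6/17) + 2(1) = 40/17; a_2 = (40/17)/(23/3) = 120/391
  n = 3: D(3) = 3(3 + 11/6) = 29/2; numerator = 1(120/391) + 2(6/17) = 396/391; a_3 = (396/391)/(29/2) = 792/11339
  n = 4: D(4) = 4(4 + 11/6) = 70/3; numerator = 1(792/11339) + 2(120/391) = 456/667; a_4 = (456/667)/(70/3) = 684/23345

r = 1/3; a_0 = 1; a_1 = 6/17; a_2 = 120/391; a_3 = 792/11339; a_4 = 684/23345


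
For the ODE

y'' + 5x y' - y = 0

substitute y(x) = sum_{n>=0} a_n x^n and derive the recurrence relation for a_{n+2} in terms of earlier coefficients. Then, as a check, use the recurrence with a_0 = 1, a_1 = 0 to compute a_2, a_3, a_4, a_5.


Substitute y = sum_n a_n x^n.
y''(x) has coefficient (n+2)(n+1) a_{n+2} at x^n;
5 x y'(x) has coefficient 5 n a_n at x^n (shift);
-y(x) has coefficient -1 a_n at x^n.
Matching x^n: (n+2)(n+1) a_{n+2} + (5n - 1) a_n = 0.
Thus a_{n+2} = (-5n + 1) / ((n+1)(n+2)) * a_n.

Check with a_0 = 1, a_1 = 0 (apply the recurrence for n = 0, 1, 2, 3): a_0 = 1, a_1 = 0, a_2 = 1/2, a_3 = 0, a_4 = -3/8, a_5 = 0.

a_(n+2) = (-5n + 1) / ((n+1)(n+2)) * a_n; check: a_0 = 1, a_1 = 0, a_2 = 1/2, a_3 = 0, a_4 = -3/8, a_5 = 0


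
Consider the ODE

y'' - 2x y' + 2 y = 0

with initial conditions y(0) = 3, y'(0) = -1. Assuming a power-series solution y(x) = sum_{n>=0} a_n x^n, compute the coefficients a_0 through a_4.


Ansatz: y(x) = sum_{n>=0} a_n x^n, so y'(x) = sum_{n>=1} n a_n x^(n-1) and y''(x) = sum_{n>=2} n(n-1) a_n x^(n-2).
Substitute into P(x) y'' + Q(x) y' + R(x) y = 0 with P(x) = 1, Q(x) = -2x, R(x) = 2, and match powers of x.
Initial conditions: a_0 = 3, a_1 = -1.
Setting the coefficient of each power of x to zero and solving order by order (substituting the coefficients already found):
  x^0: 2 a_2 + 2 a_0 = 0  ->  2 a_2 = -2 a_0 = -6  ->  a_2 = -3
  x^1: 6 a_3 = 0  ->  a_3 = 0
  x^2: 12 a_4 - 2 a_2 = 0  ->  12 a_4 = 2 a_2 = -6  ->  a_4 = -1/2
Truncated series: y(x) = 3 - x - 3 x^2 - (1/2) x^4 + O(x^5).

a_0 = 3; a_1 = -1; a_2 = -3; a_3 = 0; a_4 = -1/2


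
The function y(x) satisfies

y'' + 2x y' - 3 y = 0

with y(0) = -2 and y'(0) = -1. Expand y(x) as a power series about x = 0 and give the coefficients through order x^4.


Ansatz: y(x) = sum_{n>=0} a_n x^n, so y'(x) = sum_{n>=1} n a_n x^(n-1) and y''(x) = sum_{n>=2} n(n-1) a_n x^(n-2).
Substitute into P(x) y'' + Q(x) y' + R(x) y = 0 with P(x) = 1, Q(x) = 2x, R(x) = -3, and match powers of x.
Initial conditions: a_0 = -2, a_1 = -1.
Setting the coefficient of each power of x to zero and solving order by order (substituting the coefficients already found):
  x^0: 2 a_2 - 3 a_0 = 0  ->  2 a_2 = 3 a_0 = -6  ->  a_2 = -3
  x^1: 6 a_3 - a_1 = 0  ->  6 a_3 = a_1 = -1  ->  a_3 = -1/6
  x^2: 12 a_4 + a_2 = 0  ->  12 a_4 = -a_2 = 3  ->  a_4 = 1/4
Truncated series: y(x) = -2 - x - 3 x^2 - (1/6) x^3 + (1/4) x^4 + O(x^5).

a_0 = -2; a_1 = -1; a_2 = -3; a_3 = -1/6; a_4 = 1/4


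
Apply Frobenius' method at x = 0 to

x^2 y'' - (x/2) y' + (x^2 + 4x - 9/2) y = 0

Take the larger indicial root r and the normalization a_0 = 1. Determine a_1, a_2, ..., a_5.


Write in Frobenius form y'' + (p(x)/x) y' + (q(x)/x^2) y = 0:
  p(x) = -1/2,  q(x) = x^2 + 4x - 9/2.
Indicial equation: r(r-1) + (-1/2) r + (-9/2) = 0 -> roots r_1 = 3, r_2 = -3/2.
Take r = r_1 = 3. Let y(x) = x^r sum_{n>=0} a_n x^n with a_0 = 1.
Substitute y = x^r sum a_n x^n and match x^{r+n}. The recurrence is
  D(n) a_n + 4 a_{n-1} + 1 a_{n-2} = 0,  where D(n) = (r+n)(r+n-1) + (-1/2)(r+n) + (-9/2).
  a_n = [-4 a_{n-1} - 1 a_{n-2}] / D(n).
Since the indicial polynomial factors as (r - r_1)(r - r_2), D(n) = (r_1 + n - r_1)(r_1 + n - r_2) = n(n + 9/2).
Evaluating step by step (a_0 = 1):
  n = 1: D(1) = 1(1 + 9/2) = 11/2; numerator = -4(1) = -4; a_1 = (-4)/(11/2) = -8/11
  n = 2: D(2) = 2(2 + 9/2) = 13; numerator = -4(-8/11) - 1(1) = 21/11; a_2 = (21/11)/(13) = 21/143
  n = 3: D(3) = 3(3 + 9/2) = 45/2; numerator = -4(21/143) - 1(-8/11) = 20/143; a_3 = (20/143)/(45/2) = 8/1287
  n = 4: D(4) = 4(4 + 9/2) = 34; numerator = -4(8/1287) - 1(21/143) = -17/99; a_4 = (-17/99)/(34) = -1/198
  n = 5: D(5) = 5(5 + 9/2) = 95/2; numerator = -4(-1/198) - 1(8/1287) = 2/143; a_5 = (2/143)/(95/2) = 4/13585

r = 3; a_0 = 1; a_1 = -8/11; a_2 = 21/143; a_3 = 8/1287; a_4 = -1/198; a_5 = 4/13585


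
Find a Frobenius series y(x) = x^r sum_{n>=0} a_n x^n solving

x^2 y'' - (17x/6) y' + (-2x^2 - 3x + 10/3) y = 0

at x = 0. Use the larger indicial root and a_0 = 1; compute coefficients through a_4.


Write in Frobenius form y'' + (p(x)/x) y' + (q(x)/x^2) y = 0:
  p(x) = -17/6,  q(x) = -2x^2 - 3x + 10/3.
Indicial equation: r(r-1) + (-17/6) r + (10/3) = 0 -> roots r_1 = 5/2, r_2 = 4/3.
Take r = r_1 = 5/2. Let y(x) = x^r sum_{n>=0} a_n x^n with a_0 = 1.
Substitute y = x^r sum a_n x^n and match x^{r+n}. The recurrence is
  D(n) a_n - 3 a_{n-1} - 2 a_{n-2} = 0,  where D(n) = (r+n)(r+n-1) + (-17/6)(r+n) + (10/3).
  a_n = [3 a_{n-1} + 2 a_{n-2}] / D(n).
Since the indicial polynomial factors as (r - r_1)(r - r_2), D(n) = (r_1 + n - r_1)(r_1 + n - r_2) = n(n + 7/6).
Evaluating step by step (a_0 = 1):
  n = 1: D(1) = 1(1 + 7/6) = 13/6; numerator = 3(1) = 3; a_1 = (3)/(13/6) = 18/13
  n = 2: D(2) = 2(2 + 7/6) = 19/3; numerator = 3(18/13) + 2(1) = 80/13; a_2 = (80/13)/(19/3) = 240/247
  n = 3: D(3) = 3(3 + 7/6) = 25/2; numerator = 3(240/247) + 2(18/13) = 108/19; a_3 = (108/19)/(25/2) = 216/475
  n = 4: D(4) = 4(4 + 7/6) = 62/3; numerator = 3(216/475) + 2(240/247) = 20424/6175; a_4 = (20424/6175)/(62/3) = 30636/191425

r = 5/2; a_0 = 1; a_1 = 18/13; a_2 = 240/247; a_3 = 216/475; a_4 = 30636/191425


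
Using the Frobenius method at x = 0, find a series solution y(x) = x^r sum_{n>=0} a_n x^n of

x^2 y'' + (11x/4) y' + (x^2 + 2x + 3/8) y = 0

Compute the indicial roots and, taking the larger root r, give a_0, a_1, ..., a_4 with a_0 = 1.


Write in Frobenius form y'' + (p(x)/x) y' + (q(x)/x^2) y = 0:
  p(x) = 11/4,  q(x) = x^2 + 2x + 3/8.
Indicial equation: r(r-1) + (11/4) r + (3/8) = 0 -> roots r_1 = -1/4, r_2 = -3/2.
Take r = r_1 = -1/4. Let y(x) = x^r sum_{n>=0} a_n x^n with a_0 = 1.
Substitute y = x^r sum a_n x^n and match x^{r+n}. The recurrence is
  D(n) a_n + 2 a_{n-1} + 1 a_{n-2} = 0,  where D(n) = (r+n)(r+n-1) + (11/4)(r+n) + (3/8).
  a_n = [-2 a_{n-1} - 1 a_{n-2}] / D(n).
Since the indicial polynomial factors as (r - r_1)(r - r_2), D(n) = (r_1 + n - r_1)(r_1 + n - r_2) = n(n + 5/4).
Evaluating step by step (a_0 = 1):
  n = 1: D(1) = 1(1 + 5/4) = 9/4; numerator = -2(1) = -2; a_1 = (-2)/(9/4) = -8/9
  n = 2: D(2) = 2(2 + 5/4) = 13/2; numerator = -2(-8/9) - 1(1) = 7/9; a_2 = (7/9)/(13/2) = 14/117
  n = 3: D(3) = 3(3 + 5/4) = 51/4; numerator = -2(14/117) - 1(-8/9) = 76/117; a_3 = (76/117)/(51/4) = 304/5967
  n = 4: D(4) = 4(4 + 5/4) = 21; numerator = -2(304/5967) - 1(14/117) = -1322/5967; a_4 = (-1322/5967)/(21) = -1322/125307

r = -1/4; a_0 = 1; a_1 = -8/9; a_2 = 14/117; a_3 = 304/5967; a_4 = -1322/125307


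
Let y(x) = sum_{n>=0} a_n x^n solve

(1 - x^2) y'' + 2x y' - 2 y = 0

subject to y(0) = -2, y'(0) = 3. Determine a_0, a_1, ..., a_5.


Ansatz: y(x) = sum_{n>=0} a_n x^n, so y'(x) = sum_{n>=1} n a_n x^(n-1) and y''(x) = sum_{n>=2} n(n-1) a_n x^(n-2).
Substitute into P(x) y'' + Q(x) y' + R(x) y = 0 with P(x) = 1 - x^2, Q(x) = 2x, R(x) = -2, and match powers of x.
Initial conditions: a_0 = -2, a_1 = 3.
Setting the coefficient of each power of x to zero and solving order by order (substituting the coefficients already found):
  x^0: 2 a_2 - 2 a_0 = 0  ->  2 a_2 = 2 a_0 = -4  ->  a_2 = -2
  x^1: 6 a_3 = 0  ->  a_3 = 0
  x^2: 12 a_4 = 0  ->  a_4 = 0
  x^3: 20 a_5 - 2 a_3 = 0  ->  20 a_5 = 2 a_3 = 0  ->  a_5 = 0
Truncated series: y(x) = -2 + 3 x - 2 x^2 + O(x^6).

a_0 = -2; a_1 = 3; a_2 = -2; a_3 = 0; a_4 = 0; a_5 = 0


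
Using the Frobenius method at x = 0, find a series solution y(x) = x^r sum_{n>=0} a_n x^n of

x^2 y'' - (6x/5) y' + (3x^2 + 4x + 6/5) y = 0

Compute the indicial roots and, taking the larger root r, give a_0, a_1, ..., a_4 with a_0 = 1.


Write in Frobenius form y'' + (p(x)/x) y' + (q(x)/x^2) y = 0:
  p(x) = -6/5,  q(x) = 3x^2 + 4x + 6/5.
Indicial equation: r(r-1) + (-6/5) r + (6/5) = 0 -> roots r_1 = 6/5, r_2 = 1.
Take r = r_1 = 6/5. Let y(x) = x^r sum_{n>=0} a_n x^n with a_0 = 1.
Substitute y = x^r sum a_n x^n and match x^{r+n}. The recurrence is
  D(n) a_n + 4 a_{n-1} + 3 a_{n-2} = 0,  where D(n) = (r+n)(r+n-1) + (-6/5)(r+n) + (6/5).
  a_n = [-4 a_{n-1} - 3 a_{n-2}] / D(n).
Since the indicial polynomial factors as (r - r_1)(r - r_2), D(n) = (r_1 + n - r_1)(r_1 + n - r_2) = n(n + 1/5).
Evaluating step by step (a_0 = 1):
  n = 1: D(1) = 1(1 + 1/5) = 6/5; numerator = -4(1) = -4; a_1 = (-4)/(6/5) = -10/3
  n = 2: D(2) = 2(2 + 1/5) = 22/5; numerator = -4(-10/3) - 3(1) = 31/3; a_2 = (31/3)/(22/5) = 155/66
  n = 3: D(3) = 3(3 + 1/5) = 48/5; numerator = -4(155/66) - 3(-10/3) = 20/33; a_3 = (20/33)/(48/5) = 25/396
  n = 4: D(4) = 4(4 + 1/5) = 84/5; numerator = -4(25/396) - 3(155/66) = -1445/198; a_4 = (-1445/198)/(84/5) = -7225/16632

r = 6/5; a_0 = 1; a_1 = -10/3; a_2 = 155/66; a_3 = 25/396; a_4 = -7225/16632


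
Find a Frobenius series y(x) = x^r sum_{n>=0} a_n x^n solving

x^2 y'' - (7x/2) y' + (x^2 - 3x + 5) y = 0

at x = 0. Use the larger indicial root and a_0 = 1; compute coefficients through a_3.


Write in Frobenius form y'' + (p(x)/x) y' + (q(x)/x^2) y = 0:
  p(x) = -7/2,  q(x) = x^2 - 3x + 5.
Indicial equation: r(r-1) + (-7/2) r + (5) = 0 -> roots r_1 = 5/2, r_2 = 2.
Take r = r_1 = 5/2. Let y(x) = x^r sum_{n>=0} a_n x^n with a_0 = 1.
Substitute y = x^r sum a_n x^n and match x^{r+n}. The recurrence is
  D(n) a_n - 3 a_{n-1} + 1 a_{n-2} = 0,  where D(n) = (r+n)(r+n-1) + (-7/2)(r+n) + (5).
  a_n = [3 a_{n-1} - 1 a_{n-2}] / D(n).
Since the indicial polynomial factors as (r - r_1)(r - r_2), D(n) = (r_1 + n - r_1)(r_1 + n - r_2) = n(n + 1/2).
Evaluating step by step (a_0 = 1):
  n = 1: D(1) = 1(1 + 1/2) = 3/2; numerator = 3(1) = 3; a_1 = (3)/(3/2) = 2
  n = 2: D(2) = 2(2 + 1/2) = 5; numerator = 3(2) - 1(1) = 5; a_2 = (5)/(5) = 1
  n = 3: D(3) = 3(3 + 1/2) = 21/2; numerator = 3(1) - 1(2) = 1; a_3 = (1)/(21/2) = 2/21

r = 5/2; a_0 = 1; a_1 = 2; a_2 = 1; a_3 = 2/21


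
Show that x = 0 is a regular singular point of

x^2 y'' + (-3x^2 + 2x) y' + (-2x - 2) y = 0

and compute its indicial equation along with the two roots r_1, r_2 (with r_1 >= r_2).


Divide by x^2 to reach normal form y'' + P_1(x) y' + P_2(x) y = 0 with P_1(x) = -3 + 2/x and P_2(x) = -2/x - 2/x^2.
x = 0 is a singular point because the y'-coefficient -3 + 2/x has a pole at x = 0 and the y-coefficient -2/x - 2/x^2 has a pole at x = 0.
It is a regular singular point because x P_1(x) = p(x) = 2 - 3x and x^2 P_2(x) = q(x) = -2x - 2 are polynomials, hence analytic at x = 0.
p(0) = 2,  q(0) = -2.
Indicial equation: r(r-1) + p(0) r + q(0) = 0, i.e. r^2 + (p(0) - 1) r + q(0) = 0, i.e. r^2 + 1 r - 2 = 0.
Discriminant: (1)^2 - 4(-2) = 9, so r = (-1 ± 3)/2.
Solving: r_1 = 1, r_2 = -2.

indicial: r^2 + 1 r - 2 = 0; roots r_1 = 1, r_2 = -2


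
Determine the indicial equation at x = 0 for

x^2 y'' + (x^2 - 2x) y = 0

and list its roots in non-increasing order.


Divide by x^2 to reach normal form y'' + P_1(x) y' + P_2(x) y = 0 with P_1(x) = 0 and P_2(x) = 1 - 2/x.
x = 0 is a singular point because the y-coefficient 1 - 2/x has a pole at x = 0.
It is a regular singular point because x P_1(x) = p(x) = 0 and x^2 P_2(x) = q(x) = x^2 - 2x are polynomials, hence analytic at x = 0.
p(0) = 0,  q(0) = 0.
Indicial equation: r(r-1) + p(0) r + q(0) = 0, i.e. r^2 + (p(0) - 1) r + q(0) = 0, i.e. r^2 - 1 r = 0.
Discriminant: (-1)^2 - 4(0) = 1, so r = (1 ± 1)/2.
Solving: r_1 = 1, r_2 = 0.

indicial: r^2 - 1 r = 0; roots r_1 = 1, r_2 = 0


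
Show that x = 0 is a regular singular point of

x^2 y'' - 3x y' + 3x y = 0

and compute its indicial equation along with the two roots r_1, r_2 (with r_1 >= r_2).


Divide by x^2 to reach normal form y'' + P_1(x) y' + P_2(x) y = 0 with P_1(x) = -3/x and P_2(x) = 3/x.
x = 0 is a singular point because the y'-coefficient -3/x has a pole at x = 0 and the y-coefficient 3/x has a pole at x = 0.
It is a regular singular point because x P_1(x) = p(x) = -3 and x^2 P_2(x) = q(x) = 3x are polynomials, hence analytic at x = 0.
p(0) = -3,  q(0) = 0.
Indicial equation: r(r-1) + p(0) r + q(0) = 0, i.e. r^2 + (p(0) - 1) r + q(0) = 0, i.e. r^2 - 4 r = 0.
Discriminant: (-4)^2 - 4(0) = 16, so r = (4 ± 4)/2.
Solving: r_1 = 4, r_2 = 0.

indicial: r^2 - 4 r = 0; roots r_1 = 4, r_2 = 0


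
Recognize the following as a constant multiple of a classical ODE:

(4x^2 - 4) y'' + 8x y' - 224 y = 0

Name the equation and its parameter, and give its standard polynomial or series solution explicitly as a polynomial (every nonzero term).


All three coefficients share the factor -4; dividing through by -4 gives  (1 - x^2) y'' - 2x y' + 56 y = 0.
This matches the Legendre equation (1 - x^2) y'' - 2x y' + n(n+1) y = 0 (note the -2x y' term) with n(n+1) = 56, so n = 7; the polynomial solution is P_7(x).
With y = sum_k a_k x^k, matching x^k gives (k+2)(k+1) a_{k+2} = [k(k+1) - n(n+1)] a_k = (k - 7)(k + 8) a_k. The right side vanishes at k = 7, so the series with the parity of 7 terminates at degree 7.
Standard normalization (P_n(1) = 1): leading coefficient (2n)!/(2^n (n!)^2) = 87178291200/(128*25401600) = 429/16, so a_7 = 429/16. Work downward with a_k = (k+1)(k+2) a_{k+2} / ((k - 7)(k + 8)):
  a_5 = (6)(7)(429/16) / ((5 - 7)(5 + 8)) = (9009/8)/(-26) = -693/16
  a_3 = (4)(5)(-693/16) / ((3 - 7)(3 + 8)) = (-3465/4)/(-44) = 315/16
  a_1 = (2)(3)(315/16) / ((1 - 7)(1 + 8)) = (945/8)/(-54) = -35/16
Hence P_7(x) = 429 x^7/16 - 693 x^5/16 + 315 x^3/16 - 35 x/16.

P_7(x); series = 429 x^7/16 - 693 x^5/16 + 315 x^3/16 - 35 x/16


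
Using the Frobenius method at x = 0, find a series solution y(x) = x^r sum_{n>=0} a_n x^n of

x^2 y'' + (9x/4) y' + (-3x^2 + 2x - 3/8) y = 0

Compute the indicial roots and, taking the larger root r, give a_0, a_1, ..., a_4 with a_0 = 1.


Write in Frobenius form y'' + (p(x)/x) y' + (q(x)/x^2) y = 0:
  p(x) = 9/4,  q(x) = -3x^2 + 2x - 3/8.
Indicial equation: r(r-1) + (9/4) r + (-3/8) = 0 -> roots r_1 = 1/4, r_2 = -3/2.
Take r = r_1 = 1/4. Let y(x) = x^r sum_{n>=0} a_n x^n with a_0 = 1.
Substitute y = x^r sum a_n x^n and match x^{r+n}. The recurrence is
  D(n) a_n + 2 a_{n-1} - 3 a_{n-2} = 0,  where D(n) = (r+n)(r+n-1) + (9/4)(r+n) + (-3/8).
  a_n = [-2 a_{n-1} + 3 a_{n-2}] / D(n).
Since the indicial polynomial factors as (r - r_1)(r - r_2), D(n) = (r_1 + n - r_1)(r_1 + n - r_2) = n(n + 7/4).
Evaluating step by step (a_0 = 1):
  n = 1: D(1) = 1(1 + 7/4) = 11/4; numerator = -2(1) = -2; a_1 = (-2)/(11/4) = -8/11
  n = 2: D(2) = 2(2 + 7/4) = 15/2; numerator = -2(-8/11) + 3(1) = 49/11; a_2 = (49/11)/(15/2) = 98/165
  n = 3: D(3) = 3(3 + 7/4) = 57/4; numerator = -2(98/165) + 3(-8/11) = -556/165; a_3 = (-556/165)/(57/4) = -2224/9405
  n = 4: D(4) = 4(4 + 7/4) = 23; numerator = -2(-2224/9405) + 3(98/165) = 21206/9405; a_4 = (21206/9405)/(23) = 922/9405

r = 1/4; a_0 = 1; a_1 = -8/11; a_2 = 98/165; a_3 = -2224/9405; a_4 = 922/9405


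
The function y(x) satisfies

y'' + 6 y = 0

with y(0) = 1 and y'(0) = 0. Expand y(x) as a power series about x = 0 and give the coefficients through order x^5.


Ansatz: y(x) = sum_{n>=0} a_n x^n, so y'(x) = sum_{n>=1} n a_n x^(n-1) and y''(x) = sum_{n>=2} n(n-1) a_n x^(n-2).
Substitute into P(x) y'' + Q(x) y' + R(x) y = 0 with P(x) = 1, Q(x) = 0, R(x) = 6, and match powers of x.
Initial conditions: a_0 = 1, a_1 = 0.
Setting the coefficient of each power of x to zero and solving order by order (substituting the coefficients already found):
  x^0: 2 a_2 + 6 a_0 = 0  ->  2 a_2 = -6 a_0 = -6  ->  a_2 = -3
  x^1: 6 a_3 + 6 a_1 = 0  ->  6 a_3 = -6 a_1 = 0  ->  a_3 = 0
  x^2: 12 a_4 + 6 a_2 = 0  ->  12 a_4 = -6 a_2 = 18  ->  a_4 = 3/2
  x^3: 20 a_5 + 6 a_3 = 0  ->  20 a_5 = -6 a_3 = 0  ->  a_5 = 0
Truncated series: y(x) = 1 - 3 x^2 + (3/2) x^4 + O(x^6).

a_0 = 1; a_1 = 0; a_2 = -3; a_3 = 0; a_4 = 3/2; a_5 = 0


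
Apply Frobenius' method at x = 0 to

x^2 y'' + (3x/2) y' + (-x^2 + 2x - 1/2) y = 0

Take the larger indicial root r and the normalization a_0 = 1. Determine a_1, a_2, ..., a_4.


Write in Frobenius form y'' + (p(x)/x) y' + (q(x)/x^2) y = 0:
  p(x) = 3/2,  q(x) = -x^2 + 2x - 1/2.
Indicial equation: r(r-1) + (3/2) r + (-1/2) = 0 -> roots r_1 = 1/2, r_2 = -1.
Take r = r_1 = 1/2. Let y(x) = x^r sum_{n>=0} a_n x^n with a_0 = 1.
Substitute y = x^r sum a_n x^n and match x^{r+n}. The recurrence is
  D(n) a_n + 2 a_{n-1} - 1 a_{n-2} = 0,  where D(n) = (r+n)(r+n-1) + (3/2)(r+n) + (-1/2).
  a_n = [-2 a_{n-1} + 1 a_{n-2}] / D(n).
Since the indicial polynomial factors as (r - r_1)(r - r_2), D(n) = (r_1 + n - r_1)(r_1 + n - r_2) = n(n + 3/2).
Evaluating step by step (a_0 = 1):
  n = 1: D(1) = 1(1 + 3/2) = 5/2; numerator = -2(1) = -2; a_1 = (-2)/(5/2) = -4/5
  n = 2: D(2) = 2(2 + 3/2) = 7; numerator = -2(-4/5) + 1(1) = 13/5; a_2 = (13/5)/(7) = 13/35
  n = 3: D(3) = 3(3 + 3/2) = 27/2; numerator = -2(13/35) + 1(-4/5) = -54/35; a_3 = (-54/35)/(27/2) = -4/35
  n = 4: D(4) = 4(4 + 3/2) = 22; numerator = -2(-4/35) + 1(13/35) = 3/5; a_4 = (3/5)/(22) = 3/110

r = 1/2; a_0 = 1; a_1 = -4/5; a_2 = 13/35; a_3 = -4/35; a_4 = 3/110


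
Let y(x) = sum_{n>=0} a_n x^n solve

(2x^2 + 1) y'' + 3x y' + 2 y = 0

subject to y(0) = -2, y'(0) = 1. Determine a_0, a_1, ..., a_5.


Ansatz: y(x) = sum_{n>=0} a_n x^n, so y'(x) = sum_{n>=1} n a_n x^(n-1) and y''(x) = sum_{n>=2} n(n-1) a_n x^(n-2).
Substitute into P(x) y'' + Q(x) y' + R(x) y = 0 with P(x) = 2x^2 + 1, Q(x) = 3x, R(x) = 2, and match powers of x.
Initial conditions: a_0 = -2, a_1 = 1.
Setting the coefficient of each power of x to zero and solving order by order (substituting the coefficients already found):
  x^0: 2 a_2 + 2 a_0 = 0  ->  2 a_2 = -2 a_0 = 4  ->  a_2 = 2
  x^1: 6 a_3 + 5 a_1 = 0  ->  6 a_3 = -5 a_1 = -5  ->  a_3 = -5/6
  x^2: 12 a_4 + 12 a_2 = 0  ->  12 a_4 = -12 a_2 = -24  ->  a_4 = -2
  x^3: 20 a_5 + 23 a_3 = 0  ->  20 a_5 = -23 a_3 = 115/6  ->  a_5 = 23/24
Truncated series: y(x) = -2 + x + 2 x^2 - (5/6) x^3 - 2 x^4 + (23/24) x^5 + O(x^6).

a_0 = -2; a_1 = 1; a_2 = 2; a_3 = -5/6; a_4 = -2; a_5 = 23/24


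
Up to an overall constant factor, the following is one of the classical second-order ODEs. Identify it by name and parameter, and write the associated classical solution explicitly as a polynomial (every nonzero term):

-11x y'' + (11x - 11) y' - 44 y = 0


All three coefficients share the factor -11; dividing through by -11 gives  x y'' + (1 - x) y' + 4 y = 0.
This matches the Laguerre equation x y'' + (1 - x) y' + n y = 0 with n = 4; the polynomial solution is L_4(x).
With y = sum_k a_k x^k, matching x^k gives (k+1)k a_{k+1} + (k+1) a_{k+1} - k a_k + n a_k = 0, i.e. (k+1)^2 a_{k+1} = (k - n) a_k = (k - 4) a_k. The right side vanishes at k = 4, so the series terminates at degree 4.
Standard normalization L_n(0) = 1 gives a_0 = 1. Work upward with a_{k+1} = (k - 4) a_k / (k+1)^2:
  a_1 = (0 - 4)(1) / 1^2 = -4/1 = -4
  a_2 = (1 - 4)(-4) / 2^2 = 12/4 = 3
  a_3 = (2 - 4)(3) / 3^2 = -6/9 = -2/3
  a_4 = (3 - 4)(-2/3) / 4^2 = (2/3)/16 = 1/24
Hence L_4(x) = x^4/24 - 2 x^3/3 + 3 x^2 - 4 x + 1.

L_4(x); series = x^4/24 - 2 x^3/3 + 3 x^2 - 4 x + 1


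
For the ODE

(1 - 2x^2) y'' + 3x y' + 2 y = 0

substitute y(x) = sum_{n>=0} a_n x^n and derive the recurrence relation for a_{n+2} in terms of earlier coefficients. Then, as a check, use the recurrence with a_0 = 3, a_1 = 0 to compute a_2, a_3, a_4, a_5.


Substitute y = sum_n a_n x^n.
(1 - 2 x^2) y'' contributes (n+2)(n+1) a_{n+2} - 2 n(n-1) a_n at x^n.
3 x y'(x) contributes 3 n a_n at x^n.
2 y(x) contributes 2 a_n at x^n.
Matching x^n: (n+2)(n+1) a_{n+2} + (-2 n(n-1) + 3 n + 2) a_n = 0.
Thus a_{n+2} = (2 n(n-1) - 3 n - 2) / ((n+1)(n+2)) * a_n.

Check with a_0 = 3, a_1 = 0 (apply the recurrence for n = 0, 1, 2, 3): a_0 = 3, a_1 = 0, a_2 = -3, a_3 = 0, a_4 = 1, a_5 = 0.

a_(n+2) = (2 n(n-1) - 3 n - 2) / ((n+1)(n+2)) * a_n; check: a_0 = 3, a_1 = 0, a_2 = -3, a_3 = 0, a_4 = 1, a_5 = 0


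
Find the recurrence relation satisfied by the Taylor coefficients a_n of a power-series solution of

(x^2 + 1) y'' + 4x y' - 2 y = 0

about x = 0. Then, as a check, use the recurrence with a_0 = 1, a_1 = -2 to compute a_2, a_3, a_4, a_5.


Substitute y = sum_n a_n x^n.
(1 + 1 x^2) y'' contributes (n+2)(n+1) a_{n+2} + n(n-1) a_n at x^n.
4 x y'(x) contributes 4 n a_n at x^n.
-2 y(x) contributes -2 a_n at x^n.
Matching x^n: (n+2)(n+1) a_{n+2} + (n(n-1) + 4 n - 2) a_n = 0.
Thus a_{n+2} = (-n(n-1) - 4 n + 2) / ((n+1)(n+2)) * a_n.

Check with a_0 = 1, a_1 = -2 (apply the recurrence for n = 0, 1, 2, 3): a_0 = 1, a_1 = -2, a_2 = 1, a_3 = 2/3, a_4 = -2/3, a_5 = -8/15.

a_(n+2) = (-n(n-1) - 4 n + 2) / ((n+1)(n+2)) * a_n; check: a_0 = 1, a_1 = -2, a_2 = 1, a_3 = 2/3, a_4 = -2/3, a_5 = -8/15


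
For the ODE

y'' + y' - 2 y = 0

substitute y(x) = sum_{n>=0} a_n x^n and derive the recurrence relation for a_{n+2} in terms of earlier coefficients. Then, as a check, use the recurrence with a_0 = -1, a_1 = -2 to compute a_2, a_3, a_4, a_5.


Substitute y = sum_n a_n x^n.
y''(x) has coefficient (n+2)(n+1) a_{n+2} at x^n;
y'(x) has coefficient (n+1) a_{n+1} at x^n;
-2 y(x) has coefficient -2 a_n at x^n.
Matching x^n: (n+2)(n+1) a_{n+2} + (n+1) a_{n+1} - 2 a_n = 0.
Thus a_{n+2} = [-(n+1) a_{n+1} + 2 a_n] / ((n+1)(n+2)).

Check with a_0 = -1, a_1 = -2 (apply the recurrence for n = 0, 1, 2, 3): a_0 = -1, a_1 = -2, a_2 = 0, a_3 = -2/3, a_4 = 1/6, a_5 = -1/10.

a_(n+2) = [-(n+1) a_(n+1) + 2 a_n] / ((n+1)(n+2)); check: a_0 = -1, a_1 = -2, a_2 = 0, a_3 = -2/3, a_4 = 1/6, a_5 = -1/10


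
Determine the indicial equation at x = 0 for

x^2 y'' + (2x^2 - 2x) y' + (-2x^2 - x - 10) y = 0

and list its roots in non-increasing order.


Divide by x^2 to reach normal form y'' + P_1(x) y' + P_2(x) y = 0 with P_1(x) = 2 - 2/x and P_2(x) = -2 - 1/x - 10/x^2.
x = 0 is a singular point because the y'-coefficient 2 - 2/x has a pole at x = 0 and the y-coefficient -2 - 1/x - 10/x^2 has a pole at x = 0.
It is a regular singular point because x P_1(x) = p(x) = 2x - 2 and x^2 P_2(x) = q(x) = -2x^2 - x - 10 are polynomials, hence analytic at x = 0.
p(0) = -2,  q(0) = -10.
Indicial equation: r(r-1) + p(0) r + q(0) = 0, i.e. r^2 + (p(0) - 1) r + q(0) = 0, i.e. r^2 - 3 r - 10 = 0.
Discriminant: (-3)^2 - 4(-10) = 49, so r = (3 ± 7)/2.
Solving: r_1 = 5, r_2 = -2.

indicial: r^2 - 3 r - 10 = 0; roots r_1 = 5, r_2 = -2


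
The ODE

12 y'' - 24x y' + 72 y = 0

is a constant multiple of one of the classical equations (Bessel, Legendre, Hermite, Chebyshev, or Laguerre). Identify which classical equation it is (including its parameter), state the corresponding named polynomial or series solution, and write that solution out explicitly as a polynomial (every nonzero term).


All three coefficients share the factor 12; dividing through by 12 gives  y'' - 2x y' + 6 y = 0.
This matches the Hermite equation y'' - 2x y' + 2n y = 0 with 2n = 6, so n = 3; the polynomial solution is H_3(x).
With y = sum_k a_k x^k, matching x^k gives (k+2)(k+1) a_{k+2} = 2(k - n) a_k = 2(k - 3) a_k. The right side vanishes at k = 3, so the series with the parity of 3 terminates at degree 3.
Standard normalization: leading coefficient of H_n is 2^n, so a_3 = 2^3 = 8. Work downward with a_k = (k+1)(k+2) a_{k+2} / (2(k - n)):
  a_1 = (2)(3)(8) / (2(1 - 3)) = 48/(-4) = -12
Hence H_3(x) = 8 x^3 - 12 x.

H_3(x); series = 8 x^3 - 12 x


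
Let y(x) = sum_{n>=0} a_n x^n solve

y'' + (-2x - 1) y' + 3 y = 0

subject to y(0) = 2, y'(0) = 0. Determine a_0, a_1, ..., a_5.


Ansatz: y(x) = sum_{n>=0} a_n x^n, so y'(x) = sum_{n>=1} n a_n x^(n-1) and y''(x) = sum_{n>=2} n(n-1) a_n x^(n-2).
Substitute into P(x) y'' + Q(x) y' + R(x) y = 0 with P(x) = 1, Q(x) = -2x - 1, R(x) = 3, and match powers of x.
Initial conditions: a_0 = 2, a_1 = 0.
Setting the coefficient of each power of x to zero and solving order by order (substituting the coefficients already found):
  x^0: 2 a_2 - a_1 + 3 a_0 = 0  ->  2 a_2 = a_1 - 3 a_0 = -6  ->  a_2 = -3
  x^1: 6 a_3 - 2 a_2 + a_1 = 0  ->  6 a_3 = 2 a_2 - a_1 = -6  ->  a_3 = -1
  x^2: 12 a_4 - 3 a_3 - a_2 = 0  ->  12 a_4 = 3 a_3 + a_2 = -6  ->  a_4 = -1/2
  x^3: 20 a_5 - 4 a_4 - 3 a_3 = 0  ->  20 a_5 = 4 a_4 + 3 a_3 = -5  ->  a_5 = -1/4
Truncated series: y(x) = 2 - 3 x^2 - x^3 - (1/2) x^4 - (1/4) x^5 + O(x^6).

a_0 = 2; a_1 = 0; a_2 = -3; a_3 = -1; a_4 = -1/2; a_5 = -1/4


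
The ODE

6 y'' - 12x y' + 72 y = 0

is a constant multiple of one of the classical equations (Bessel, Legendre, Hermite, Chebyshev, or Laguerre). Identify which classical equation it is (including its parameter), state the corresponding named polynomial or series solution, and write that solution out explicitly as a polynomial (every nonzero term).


All three coefficients share the factor 6; dividing through by 6 gives  y'' - 2x y' + 12 y = 0.
This matches the Hermite equation y'' - 2x y' + 2n y = 0 with 2n = 12, so n = 6; the polynomial solution is H_6(x).
With y = sum_k a_k x^k, matching x^k gives (k+2)(k+1) a_{k+2} = 2(k - n) a_k = 2(k - 6) a_k. The right side vanishes at k = 6, so the series with the parity of 6 terminates at degree 6.
Standard normalization: leading coefficient of H_n is 2^n, so a_6 = 2^6 = 64. Work downward with a_k = (k+1)(k+2) a_{k+2} / (2(k - n)):
  a_4 = (5)(6)(64) / (2(4 - 6)) = 1920/(-4) = -480
  a_2 = (3)(4)(-480) / (2(2 - 6)) = -5760/(-8) = 720
  a_0 = (1)(2)(720) / (2(0 - 6)) = 1440/(-12) = -120
Hence H_6(x) = 64 x^6 - 480 x^4 + 720 x^2 - 120.

H_6(x); series = 64 x^6 - 480 x^4 + 720 x^2 - 120


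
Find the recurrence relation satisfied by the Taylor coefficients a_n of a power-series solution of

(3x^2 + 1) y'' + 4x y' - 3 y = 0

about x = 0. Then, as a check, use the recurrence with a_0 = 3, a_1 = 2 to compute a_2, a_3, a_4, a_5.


Substitute y = sum_n a_n x^n.
(1 + 3 x^2) y'' contributes (n+2)(n+1) a_{n+2} + 3 n(n-1) a_n at x^n.
4 x y'(x) contributes 4 n a_n at x^n.
-3 y(x) contributes -3 a_n at x^n.
Matching x^n: (n+2)(n+1) a_{n+2} + (3 n(n-1) + 4 n - 3) a_n = 0.
Thus a_{n+2} = (-3 n(n-1) - 4 n + 3) / ((n+1)(n+2)) * a_n.

Check with a_0 = 3, a_1 = 2 (apply the recurrence for n = 0, 1, 2, 3): a_0 = 3, a_1 = 2, a_2 = 9/2, a_3 = -1/3, a_4 = -33/8, a_5 = 9/20.

a_(n+2) = (-3 n(n-1) - 4 n + 3) / ((n+1)(n+2)) * a_n; check: a_0 = 3, a_1 = 2, a_2 = 9/2, a_3 = -1/3, a_4 = -33/8, a_5 = 9/20


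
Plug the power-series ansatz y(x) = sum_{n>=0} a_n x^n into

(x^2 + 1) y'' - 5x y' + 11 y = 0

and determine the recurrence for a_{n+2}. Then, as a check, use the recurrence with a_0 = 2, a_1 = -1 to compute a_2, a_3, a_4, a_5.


Substitute y = sum_n a_n x^n.
(1 + 1 x^2) y'' contributes (n+2)(n+1) a_{n+2} + n(n-1) a_n at x^n.
-5 x y'(x) contributes -5 n a_n at x^n.
11 y(x) contributes 11 a_n at x^n.
Matching x^n: (n+2)(n+1) a_{n+2} + (n(n-1) - 5 n + 11) a_n = 0.
Thus a_{n+2} = (-n(n-1) + 5 n - 11) / ((n+1)(n+2)) * a_n.

Check with a_0 = 2, a_1 = -1 (apply the recurrence for n = 0, 1, 2, 3): a_0 = 2, a_1 = -1, a_2 = -11, a_3 = 1, a_4 = 11/4, a_5 = -1/10.

a_(n+2) = (-n(n-1) + 5 n - 11) / ((n+1)(n+2)) * a_n; check: a_0 = 2, a_1 = -1, a_2 = -11, a_3 = 1, a_4 = 11/4, a_5 = -1/10


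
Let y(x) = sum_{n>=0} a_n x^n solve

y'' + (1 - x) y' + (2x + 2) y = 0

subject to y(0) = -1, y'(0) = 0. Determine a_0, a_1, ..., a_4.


Ansatz: y(x) = sum_{n>=0} a_n x^n, so y'(x) = sum_{n>=1} n a_n x^(n-1) and y''(x) = sum_{n>=2} n(n-1) a_n x^(n-2).
Substitute into P(x) y'' + Q(x) y' + R(x) y = 0 with P(x) = 1, Q(x) = 1 - x, R(x) = 2x + 2, and match powers of x.
Initial conditions: a_0 = -1, a_1 = 0.
Setting the coefficient of each power of x to zero and solving order by order (substituting the coefficients already found):
  x^0: 2 a_2 + a_1 + 2 a_0 = 0  ->  2 a_2 = -a_1 - 2 a_0 = 2  ->  a_2 = 1
  x^1: 6 a_3 + 2 a_2 + a_1 + 2 a_0 = 0  ->  6 a_3 = -2 a_2 - a_1 - 2 a_0 = 0  ->  a_3 = 0
  x^2: 12 a_4 + 3 a_3 + 2 a_1 = 0  ->  12 a_4 = -3 a_3 - 2 a_1 = 0  ->  a_4 = 0
Truncated series: y(x) = -1 + x^2 + O(x^5).

a_0 = -1; a_1 = 0; a_2 = 1; a_3 = 0; a_4 = 0


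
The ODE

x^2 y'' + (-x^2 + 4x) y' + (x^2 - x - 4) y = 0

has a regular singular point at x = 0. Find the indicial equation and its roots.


Divide by x^2 to reach normal form y'' + P_1(x) y' + P_2(x) y = 0 with P_1(x) = -1 + 4/x and P_2(x) = 1 - 1/x - 4/x^2.
x = 0 is a singular point because the y'-coefficient -1 + 4/x has a pole at x = 0 and the y-coefficient 1 - 1/x - 4/x^2 has a pole at x = 0.
It is a regular singular point because x P_1(x) = p(x) = 4 - x and x^2 P_2(x) = q(x) = x^2 - x - 4 are polynomials, hence analytic at x = 0.
p(0) = 4,  q(0) = -4.
Indicial equation: r(r-1) + p(0) r + q(0) = 0, i.e. r^2 + (p(0) - 1) r + q(0) = 0, i.e. r^2 + 3 r - 4 = 0.
Discriminant: (3)^2 - 4(-4) = 25, so r = (-3 ± 5)/2.
Solving: r_1 = 1, r_2 = -4.

indicial: r^2 + 3 r - 4 = 0; roots r_1 = 1, r_2 = -4


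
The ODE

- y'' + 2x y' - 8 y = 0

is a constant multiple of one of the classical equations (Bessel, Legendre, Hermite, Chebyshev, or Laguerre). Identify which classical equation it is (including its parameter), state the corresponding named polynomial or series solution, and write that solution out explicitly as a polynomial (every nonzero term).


All three coefficients share the factor -1; dividing through by -1 gives  y'' - 2x y' + 8 y = 0.
This matches the Hermite equation y'' - 2x y' + 2n y = 0 with 2n = 8, so n = 4; the polynomial solution is H_4(x).
With y = sum_k a_k x^k, matching x^k gives (k+2)(k+1) a_{k+2} = 2(k - n) a_k = 2(k - 4) a_k. The right side vanishes at k = 4, so the series with the parity of 4 terminates at degree 4.
Standard normalization: leading coefficient of H_n is 2^n, so a_4 = 2^4 = 16. Work downward with a_k = (k+1)(k+2) a_{k+2} / (2(k - n)):
  a_2 = (3)(4)(16) / (2(2 - 4)) = 192/(-4) = -48
  a_0 = (1)(2)(-48) / (2(0 - 4)) = -96/(-8) = 12
Hence H_4(x) = 16 x^4 - 48 x^2 + 12.

H_4(x); series = 16 x^4 - 48 x^2 + 12


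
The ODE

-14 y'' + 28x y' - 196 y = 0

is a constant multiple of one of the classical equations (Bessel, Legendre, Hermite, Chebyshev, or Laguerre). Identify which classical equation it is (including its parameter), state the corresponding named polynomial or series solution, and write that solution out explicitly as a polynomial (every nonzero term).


All three coefficients share the factor -14; dividing through by -14 gives  y'' - 2x y' + 14 y = 0.
This matches the Hermite equation y'' - 2x y' + 2n y = 0 with 2n = 14, so n = 7; the polynomial solution is H_7(x).
With y = sum_k a_k x^k, matching x^k gives (k+2)(k+1) a_{k+2} = 2(k - n) a_k = 2(k - 7) a_k. The right side vanishes at k = 7, so the series with the parity of 7 terminates at degree 7.
Standard normalization: leading coefficient of H_n is 2^n, so a_7 = 2^7 = 128. Work downward with a_k = (k+1)(k+2) a_{k+2} / (2(k - n)):
  a_5 = (6)(7)(128) / (2(5 - 7)) = 5376/(-4) = -1344
  a_3 = (4)(5)(-1344) / (2(3 - 7)) = -26880/(-8) = 3360
  a_1 = (2)(3)(3360) / (2(1 - 7)) = 20160/(-12) = -1680
Hence H_7(x) = 128 x^7 - 1344 x^5 + 3360 x^3 - 1680 x.

H_7(x); series = 128 x^7 - 1344 x^5 + 3360 x^3 - 1680 x
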